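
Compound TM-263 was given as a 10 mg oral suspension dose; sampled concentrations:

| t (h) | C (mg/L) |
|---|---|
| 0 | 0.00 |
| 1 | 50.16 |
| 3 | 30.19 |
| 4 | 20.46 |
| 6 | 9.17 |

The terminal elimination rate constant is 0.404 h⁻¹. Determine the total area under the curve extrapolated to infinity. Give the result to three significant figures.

Trapezoidal AUC_0→6:
  [0→1]: (0.00+50.16)/2 × 1 = 25.08
  [1→3]: (50.16+30.19)/2 × 2 = 80.35
  [3→4]: (30.19+20.46)/2 × 1 = 25.325
  [4→6]: (20.46+9.17)/2 × 2 = 29.63
  Sum = 160.385 mg/L·h
Extrapolated tail: C_last / k_e = 9.17 / 0.404 = 22.698
AUC_0→∞ = 160.385 + 22.698 = 183.083 mg/L·h

AUC = 183 mg/L·h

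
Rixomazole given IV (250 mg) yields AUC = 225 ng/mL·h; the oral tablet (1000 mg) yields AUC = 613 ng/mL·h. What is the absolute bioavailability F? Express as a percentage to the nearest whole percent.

F = 68%

F = (AUC_ev / D_ev) / (AUC_iv / D_iv)
  = (613/1000) / (225/250)
  = 0.613 / 0.9 = 0.6811
  = 68.11%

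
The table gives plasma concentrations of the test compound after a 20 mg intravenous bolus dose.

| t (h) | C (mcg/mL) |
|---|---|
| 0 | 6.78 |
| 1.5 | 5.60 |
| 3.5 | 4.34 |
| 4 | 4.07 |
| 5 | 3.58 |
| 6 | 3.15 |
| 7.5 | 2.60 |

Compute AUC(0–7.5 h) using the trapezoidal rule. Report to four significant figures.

Trapezoidal AUC_0→7.5:
  [0→1.5]: (6.78+5.60)/2 × 1.5 = 9.285
  [1.5→3.5]: (5.60+4.34)/2 × 2 = 9.94
  [3.5→4]: (4.34+4.07)/2 × 0.5 = 2.1025
  [4→5]: (4.07+3.58)/2 × 1 = 3.825
  [5→6]: (3.58+3.15)/2 × 1 = 3.365
  [6→7.5]: (3.15+2.60)/2 × 1.5 = 4.3125
  Sum = 32.83 mcg/mL·h

AUC = 32.83 mcg/mL·h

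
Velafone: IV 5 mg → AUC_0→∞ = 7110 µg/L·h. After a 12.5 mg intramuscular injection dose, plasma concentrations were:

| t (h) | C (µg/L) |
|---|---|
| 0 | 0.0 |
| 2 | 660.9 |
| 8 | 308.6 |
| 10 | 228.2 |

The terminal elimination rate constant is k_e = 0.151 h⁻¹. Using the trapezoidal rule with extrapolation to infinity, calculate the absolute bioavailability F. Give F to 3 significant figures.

F = 0.316

Trapezoidal AUC_0→10 (intramuscular injection):
  [0→2]: (0.0+660.9)/2 × 2 = 660.9
  [2→8]: (660.9+308.6)/2 × 6 = 2908.5
  [8→10]: (308.6+228.2)/2 × 2 = 536.8
  Sum = 4106.2 µg/L·h
Tail: C_last/k_e = 228.2/0.151 = 1511.258
AUC_0→∞ (intramuscular injection) = 4106.2 + 1511.258 = 5617.458 µg/L·h
F = (AUC_ev/D_ev)/(AUC_iv/D_iv) = (5617.458/12.5)/(7110/5) = 449.39664/1422 = 0.3160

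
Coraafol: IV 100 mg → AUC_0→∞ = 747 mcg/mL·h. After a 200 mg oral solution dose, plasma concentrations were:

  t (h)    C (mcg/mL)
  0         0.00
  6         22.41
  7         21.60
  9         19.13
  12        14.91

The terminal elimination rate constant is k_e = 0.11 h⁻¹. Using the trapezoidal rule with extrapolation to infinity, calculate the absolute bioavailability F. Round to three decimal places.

Trapezoidal AUC_0→12 (oral solution):
  [0→6]: (0.00+22.41)/2 × 6 = 67.23
  [6→7]: (22.41+21.60)/2 × 1 = 22.005
  [7→9]: (21.60+19.13)/2 × 2 = 40.73
  [9→12]: (19.13+14.91)/2 × 3 = 51.06
  Sum = 181.025 mcg/mL·h
Tail: C_last/k_e = 14.91/0.11 = 135.545
AUC_0→∞ (oral solution) = 181.025 + 135.545 = 316.57 mcg/mL·h
F = (AUC_ev/D_ev)/(AUC_iv/D_iv) = (316.57/200)/(747/100) = 1.58285/7.47 = 0.2119

F = 0.212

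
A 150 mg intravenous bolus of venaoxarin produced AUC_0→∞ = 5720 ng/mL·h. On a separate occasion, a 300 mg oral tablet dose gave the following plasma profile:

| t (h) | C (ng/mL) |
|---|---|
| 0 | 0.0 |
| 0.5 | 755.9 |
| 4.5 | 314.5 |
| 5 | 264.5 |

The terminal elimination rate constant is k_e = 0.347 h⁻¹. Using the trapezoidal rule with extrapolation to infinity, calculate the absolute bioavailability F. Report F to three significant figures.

F = 0.283

Trapezoidal AUC_0→5 (oral tablet):
  [0→0.5]: (0.0+755.9)/2 × 0.5 = 188.975
  [0.5→4.5]: (755.9+314.5)/2 × 4 = 2140.8
  [4.5→5]: (314.5+264.5)/2 × 0.5 = 144.75
  Sum = 2474.525 ng/mL·h
Tail: C_last/k_e = 264.5/0.347 = 762.248
AUC_0→∞ (oral tablet) = 2474.525 + 762.248 = 3236.773 ng/mL·h
F = (AUC_ev/D_ev)/(AUC_iv/D_iv) = (3236.773/300)/(5720/150) = 10.7892/38.1333 = 0.2829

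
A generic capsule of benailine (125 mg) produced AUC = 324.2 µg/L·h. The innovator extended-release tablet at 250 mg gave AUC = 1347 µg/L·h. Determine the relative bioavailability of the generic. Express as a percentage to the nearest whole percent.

F_rel = (AUC_test/D_test) / (AUC_ref/D_ref)
      = (324.2/125) / (1347/250)
      = 2.5936 / 5.388 = 0.4814 = 48.14%

F_rel = 48%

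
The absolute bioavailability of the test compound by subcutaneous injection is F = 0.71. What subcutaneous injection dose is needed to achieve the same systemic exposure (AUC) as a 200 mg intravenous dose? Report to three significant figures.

D_subcutaneous = 282 mg

For equal systemic exposure: F × D_ev = D_iv
D_ev = D_iv / F = 200 / 0.71 = 281.69 mg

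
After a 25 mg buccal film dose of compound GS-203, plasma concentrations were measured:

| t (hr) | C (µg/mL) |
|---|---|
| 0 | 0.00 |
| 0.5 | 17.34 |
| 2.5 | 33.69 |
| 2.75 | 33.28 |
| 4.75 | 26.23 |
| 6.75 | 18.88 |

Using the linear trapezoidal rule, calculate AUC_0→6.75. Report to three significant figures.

Trapezoidal AUC_0→6.75:
  [0→0.5]: (0.00+17.34)/2 × 0.5 = 4.335
  [0.5→2.5]: (17.34+33.69)/2 × 2 = 51.03
  [2.5→2.75]: (33.69+33.28)/2 × 0.25 = 8.37125
  [2.75→4.75]: (33.28+26.23)/2 × 2 = 59.51
  [4.75→6.75]: (26.23+18.88)/2 × 2 = 45.11
  Sum = 168.35625 µg/mL·hr

AUC = 168 µg/mL·hr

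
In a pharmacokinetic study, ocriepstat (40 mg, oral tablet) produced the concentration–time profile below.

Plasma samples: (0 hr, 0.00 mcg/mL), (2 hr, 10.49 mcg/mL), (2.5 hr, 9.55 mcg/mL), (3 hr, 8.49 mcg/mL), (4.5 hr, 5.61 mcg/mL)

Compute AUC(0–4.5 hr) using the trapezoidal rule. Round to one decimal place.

Trapezoidal AUC_0→4.5:
  [0→2]: (0.00+10.49)/2 × 2 = 10.49
  [2→2.5]: (10.49+9.55)/2 × 0.5 = 5.01
  [2.5→3]: (9.55+8.49)/2 × 0.5 = 4.51
  [3→4.5]: (8.49+5.61)/2 × 1.5 = 10.575
  Sum = 30.585 mcg/mL·hr

AUC = 30.6 mcg/mL·hr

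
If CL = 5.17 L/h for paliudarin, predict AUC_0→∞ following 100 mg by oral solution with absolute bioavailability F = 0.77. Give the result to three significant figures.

AUC = 14.9 mg/L·h

AUC_0→∞ = F × Dose / CL
        = 0.77 × 100 / 5.17 = 14.8936 mg/L·h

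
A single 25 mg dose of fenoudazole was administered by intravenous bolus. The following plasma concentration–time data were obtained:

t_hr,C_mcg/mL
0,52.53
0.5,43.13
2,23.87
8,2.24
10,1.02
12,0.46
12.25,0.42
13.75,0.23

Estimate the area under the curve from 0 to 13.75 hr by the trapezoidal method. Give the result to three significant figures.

Trapezoidal AUC_0→13.75:
  [0→0.5]: (52.53+43.13)/2 × 0.5 = 23.915
  [0.5→2]: (43.13+23.87)/2 × 1.5 = 50.25
  [2→8]: (23.87+2.24)/2 × 6 = 78.33
  [8→10]: (2.24+1.02)/2 × 2 = 3.26
  [10→12]: (1.02+0.46)/2 × 2 = 1.48
  [12→12.25]: (0.46+0.42)/2 × 0.25 = 0.11
  [12.25→13.75]: (0.42+0.23)/2 × 1.5 = 0.4875
  Sum = 157.8325 mcg/mL·hr

AUC = 158 mcg/mL·hr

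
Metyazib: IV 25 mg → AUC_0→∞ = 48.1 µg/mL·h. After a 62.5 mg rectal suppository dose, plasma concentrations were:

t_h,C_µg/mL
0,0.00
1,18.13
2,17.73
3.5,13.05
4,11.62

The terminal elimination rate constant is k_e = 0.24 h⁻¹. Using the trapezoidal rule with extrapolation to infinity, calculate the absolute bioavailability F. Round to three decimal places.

F = 0.870

Trapezoidal AUC_0→4 (rectal suppository):
  [0→1]: (0.00+18.13)/2 × 1 = 9.065
  [1→2]: (18.13+17.73)/2 × 1 = 17.93
  [2→3.5]: (17.73+13.05)/2 × 1.5 = 23.085
  [3.5→4]: (13.05+11.62)/2 × 0.5 = 6.1675
  Sum = 56.2475 µg/mL·h
Tail: C_last/k_e = 11.62/0.24 = 48.417
AUC_0→∞ (rectal suppository) = 56.2475 + 48.417 = 104.6645 µg/mL·h
F = (AUC_ev/D_ev)/(AUC_iv/D_iv) = (104.6645/62.5)/(48.1/25) = 1.674632/1.924 = 0.8704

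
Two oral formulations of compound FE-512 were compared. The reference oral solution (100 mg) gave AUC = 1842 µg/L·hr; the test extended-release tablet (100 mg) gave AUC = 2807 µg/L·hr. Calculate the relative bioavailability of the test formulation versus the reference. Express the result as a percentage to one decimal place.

F_rel = (AUC_test/D_test) / (AUC_ref/D_ref)
      = (2807/100) / (1842/100)
      = 28.07 / 18.42 = 1.5239 = 152.39%

F_rel = 152.4%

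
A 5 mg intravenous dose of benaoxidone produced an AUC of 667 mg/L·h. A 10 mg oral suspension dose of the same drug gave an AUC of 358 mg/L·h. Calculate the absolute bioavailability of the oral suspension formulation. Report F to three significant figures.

F = 0.268

F = (AUC_ev / D_ev) / (AUC_iv / D_iv)
  = (358/10) / (667/5)
  = 35.8 / 133.4 = 0.2684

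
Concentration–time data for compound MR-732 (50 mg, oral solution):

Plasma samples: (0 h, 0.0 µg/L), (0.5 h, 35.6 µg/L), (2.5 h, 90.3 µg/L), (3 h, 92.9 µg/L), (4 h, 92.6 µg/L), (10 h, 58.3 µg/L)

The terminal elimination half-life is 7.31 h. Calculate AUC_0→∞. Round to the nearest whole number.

Trapezoidal AUC_0→10:
  [0→0.5]: (0.0+35.6)/2 × 0.5 = 8.9
  [0.5→2.5]: (35.6+90.3)/2 × 2 = 125.9
  [2.5→3]: (90.3+92.9)/2 × 0.5 = 45.8
  [3→4]: (92.9+92.6)/2 × 1 = 92.75
  [4→10]: (92.6+58.3)/2 × 6 = 452.7
  Sum = 726.05 µg/L·h
k_e = ln2 / t½ = 0.693147 / 7.31 = 0.0948 h^-1
Extrapolated tail: C_last / k_e = 58.3 / 0.0948 = 614.979
AUC_0→∞ = 726.05 + 614.979 = 1341.029 µg/L·h

AUC = 1341 µg/L·h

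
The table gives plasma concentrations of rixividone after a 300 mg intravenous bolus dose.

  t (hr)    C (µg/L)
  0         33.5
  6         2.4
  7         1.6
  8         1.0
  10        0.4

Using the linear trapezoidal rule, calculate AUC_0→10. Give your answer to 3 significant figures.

Trapezoidal AUC_0→10:
  [0→6]: (33.5+2.4)/2 × 6 = 107.7
  [6→7]: (2.4+1.6)/2 × 1 = 2.0
  [7→8]: (1.6+1.0)/2 × 1 = 1.3
  [8→10]: (1.0+0.4)/2 × 2 = 1.4
  Sum = 112.4 µg/L·hr

AUC = 112 µg/L·hr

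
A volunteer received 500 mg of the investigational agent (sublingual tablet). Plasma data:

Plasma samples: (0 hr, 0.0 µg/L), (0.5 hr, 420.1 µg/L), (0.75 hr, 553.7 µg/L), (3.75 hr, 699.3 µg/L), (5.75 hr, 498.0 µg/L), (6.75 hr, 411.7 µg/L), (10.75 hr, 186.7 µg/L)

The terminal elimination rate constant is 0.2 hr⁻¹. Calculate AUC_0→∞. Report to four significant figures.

Trapezoidal AUC_0→10.75:
  [0→0.5]: (0.0+420.1)/2 × 0.5 = 105.025
  [0.5→0.75]: (420.1+553.7)/2 × 0.25 = 121.725
  [0.75→3.75]: (553.7+699.3)/2 × 3 = 1879.5
  [3.75→5.75]: (699.3+498.0)/2 × 2 = 1197.3
  [5.75→6.75]: (498.0+411.7)/2 × 1 = 454.85
  [6.75→10.75]: (411.7+186.7)/2 × 4 = 1196.8
  Sum = 4955.2 µg/L·hr
Extrapolated tail: C_last / k_e = 186.7 / 0.2 = 933.500
AUC_0→∞ = 4955.2 + 933.500 = 5888.7 µg/L·hr

AUC = 5889 µg/L·hr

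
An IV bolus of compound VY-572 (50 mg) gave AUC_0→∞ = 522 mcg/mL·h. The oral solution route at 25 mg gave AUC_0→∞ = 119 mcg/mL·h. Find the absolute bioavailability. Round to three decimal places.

F = (AUC_ev / D_ev) / (AUC_iv / D_iv)
  = (119/25) / (522/50)
  = 4.76 / 10.44 = 0.4559

F = 0.456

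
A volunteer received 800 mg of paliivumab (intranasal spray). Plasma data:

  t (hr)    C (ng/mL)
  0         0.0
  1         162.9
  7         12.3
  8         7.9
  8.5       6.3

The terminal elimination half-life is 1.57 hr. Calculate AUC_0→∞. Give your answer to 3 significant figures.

AUC = 635 ng/mL·hr

Trapezoidal AUC_0→8.5:
  [0→1]: (0.0+162.9)/2 × 1 = 81.45
  [1→7]: (162.9+12.3)/2 × 6 = 525.6
  [7→8]: (12.3+7.9)/2 × 1 = 10.1
  [8→8.5]: (7.9+6.3)/2 × 0.5 = 3.55
  Sum = 620.7 ng/mL·hr
k_e = ln2 / t½ = 0.693147 / 1.57 = 0.4415 hr^-1
Extrapolated tail: C_last / k_e = 6.3 / 0.4415 = 14.270
AUC_0→∞ = 620.7 + 14.270 = 634.97 ng/mL·hr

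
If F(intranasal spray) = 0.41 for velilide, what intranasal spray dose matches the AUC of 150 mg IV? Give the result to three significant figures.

For equal systemic exposure: F × D_ev = D_iv
D_ev = D_iv / F = 150 / 0.41 = 365.854 mg

D_intranasal = 366 mg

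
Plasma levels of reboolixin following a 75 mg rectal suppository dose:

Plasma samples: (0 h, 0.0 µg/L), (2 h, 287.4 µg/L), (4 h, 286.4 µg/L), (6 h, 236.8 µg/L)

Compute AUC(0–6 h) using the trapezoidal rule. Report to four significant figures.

AUC = 1384 µg/L·h

Trapezoidal AUC_0→6:
  [0→2]: (0.0+287.4)/2 × 2 = 287.4
  [2→4]: (287.4+286.4)/2 × 2 = 573.8
  [4→6]: (286.4+236.8)/2 × 2 = 523.2
  Sum = 1384.4 µg/L·h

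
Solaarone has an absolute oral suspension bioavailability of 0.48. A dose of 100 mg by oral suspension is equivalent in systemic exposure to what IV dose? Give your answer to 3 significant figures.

D_iv = 48.0 mg

Systemic exposure from an extravascular dose = F × D_ev, so the equivalent IV dose is F × D_ev.
D_iv = F × D_ev = 0.48 × 100 = 48 mg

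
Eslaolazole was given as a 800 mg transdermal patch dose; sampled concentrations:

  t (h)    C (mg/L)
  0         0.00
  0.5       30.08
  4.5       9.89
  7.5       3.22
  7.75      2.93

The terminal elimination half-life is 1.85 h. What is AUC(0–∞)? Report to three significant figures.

Trapezoidal AUC_0→7.75:
  [0→0.5]: (0.00+30.08)/2 × 0.5 = 7.52
  [0.5→4.5]: (30.08+9.89)/2 × 4 = 79.94
  [4.5→7.5]: (9.89+3.22)/2 × 3 = 19.665
  [7.5→7.75]: (3.22+2.93)/2 × 0.25 = 0.76875
  Sum = 107.89375 mg/L·h
k_e = ln2 / t½ = 0.693147 / 1.85 = 0.3747 h^-1
Extrapolated tail: C_last / k_e = 2.93 / 0.3747 = 7.820
AUC_0→∞ = 107.89375 + 7.820 = 115.71375 mg/L·h

AUC = 116 mg/L·h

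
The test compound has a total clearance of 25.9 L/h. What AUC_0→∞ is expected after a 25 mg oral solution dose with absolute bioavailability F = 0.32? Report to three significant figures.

AUC_0→∞ = F × Dose / CL
        = 0.32 × 25 / 25.9 = 0.30888 mg/L·h

AUC = 0.309 mg/L·h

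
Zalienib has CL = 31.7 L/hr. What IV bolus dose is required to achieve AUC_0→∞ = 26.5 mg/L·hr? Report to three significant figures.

Dose = 840 mg

Dose_iv = CL × AUC_0→∞
     = 31.7 × 26.5 = 840.05 mg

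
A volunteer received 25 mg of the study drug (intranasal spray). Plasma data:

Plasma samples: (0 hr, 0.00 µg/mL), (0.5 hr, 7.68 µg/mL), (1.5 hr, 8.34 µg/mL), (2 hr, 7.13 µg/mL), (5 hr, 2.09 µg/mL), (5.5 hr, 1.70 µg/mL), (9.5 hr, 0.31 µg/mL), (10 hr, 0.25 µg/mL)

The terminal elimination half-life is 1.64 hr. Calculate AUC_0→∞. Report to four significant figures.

Trapezoidal AUC_0→10:
  [0→0.5]: (0.00+7.68)/2 × 0.5 = 1.92
  [0.5→1.5]: (7.68+8.34)/2 × 1 = 8.01
  [1.5→2]: (8.34+7.13)/2 × 0.5 = 3.8675
  [2→5]: (7.13+2.09)/2 × 3 = 13.83
  [5→5.5]: (2.09+1.70)/2 × 0.5 = 0.9475
  [5.5→9.5]: (1.70+0.31)/2 × 4 = 4.02
  [9.5→10]: (0.31+0.25)/2 × 0.5 = 0.14
  Sum = 32.735 µg/mL·hr
k_e = ln2 / t½ = 0.693147 / 1.64 = 0.4227 hr^-1
Extrapolated tail: C_last / k_e = 0.25 / 0.4227 = 0.591
AUC_0→∞ = 32.735 + 0.591 = 33.326 µg/mL·hr

AUC = 33.33 µg/mL·hr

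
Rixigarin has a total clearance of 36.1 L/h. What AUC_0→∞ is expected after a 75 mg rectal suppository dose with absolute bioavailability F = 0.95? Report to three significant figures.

AUC = 1.97 mg/L·h

AUC_0→∞ = F × Dose / CL
        = 0.95 × 75 / 36.1 = 1.97368 mg/L·h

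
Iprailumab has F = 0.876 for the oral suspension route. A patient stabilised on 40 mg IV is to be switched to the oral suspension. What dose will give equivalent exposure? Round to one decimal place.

D_oral = 45.7 mg

For equal systemic exposure: F × D_ev = D_iv
D_ev = D_iv / F = 40 / 0.876 = 45.6621 mg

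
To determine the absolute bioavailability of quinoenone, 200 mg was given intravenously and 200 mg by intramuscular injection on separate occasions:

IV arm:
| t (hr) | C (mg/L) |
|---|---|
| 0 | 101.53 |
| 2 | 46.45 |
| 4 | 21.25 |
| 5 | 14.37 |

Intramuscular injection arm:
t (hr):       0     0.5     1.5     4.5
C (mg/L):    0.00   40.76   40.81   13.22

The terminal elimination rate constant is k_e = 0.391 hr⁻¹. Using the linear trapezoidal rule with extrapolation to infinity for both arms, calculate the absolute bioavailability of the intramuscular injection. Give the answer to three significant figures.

F = 0.614

Trapezoidal AUC_0→5 (IV):
  [0→2]: (101.53+46.45)/2 × 2 = 147.98
  [2→4]: (46.45+21.25)/2 × 2 = 67.7
  [4→5]: (21.25+14.37)/2 × 1 = 17.81
  Sum = 233.49 mg/L·hr
IV tail: 14.37/0.391 = 36.752; AUC_iv,0→∞ = 233.49 + 36.752 = 270.242 mg/L·hr
Trapezoidal AUC_0→4.5 (intramuscular injection):
  [0→0.5]: (0.00+40.76)/2 × 0.5 = 10.19
  [0.5→1.5]: (40.76+40.81)/2 × 1 = 40.785
  [1.5→4.5]: (40.81+13.22)/2 × 3 = 81.045
  Sum = 132.02 mg/L·hr
intramuscular injection tail: 13.22/0.391 = 33.811; AUC_ev,0→∞ = 132.02 + 33.811 = 165.831 mg/L·hr
F = (AUC_ev/D_ev)/(AUC_iv/D_iv) = (165.831/200)/(270.242/200) = 0.829155/1.35121 = 0.6136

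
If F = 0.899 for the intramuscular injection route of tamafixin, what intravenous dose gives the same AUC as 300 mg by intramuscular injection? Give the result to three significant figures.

D_iv = 270 mg

Systemic exposure from an extravascular dose = F × D_ev, so the equivalent IV dose is F × D_ev.
D_iv = F × D_ev = 0.899 × 300 = 269.7 mg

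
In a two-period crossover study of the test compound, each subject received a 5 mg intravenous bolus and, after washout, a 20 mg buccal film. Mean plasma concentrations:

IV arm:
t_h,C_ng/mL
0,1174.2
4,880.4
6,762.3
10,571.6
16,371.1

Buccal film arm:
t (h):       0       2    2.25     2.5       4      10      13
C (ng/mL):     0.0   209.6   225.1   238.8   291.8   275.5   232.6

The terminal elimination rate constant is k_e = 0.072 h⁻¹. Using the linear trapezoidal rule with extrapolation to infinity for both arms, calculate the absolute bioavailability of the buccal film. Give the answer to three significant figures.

Trapezoidal AUC_0→16 (IV):
  [0→4]: (1174.2+880.4)/2 × 4 = 4109.2
  [4→6]: (880.4+762.3)/2 × 2 = 1642.7
  [6→10]: (762.3+571.6)/2 × 4 = 2667.8
  [10→16]: (571.6+371.1)/2 × 6 = 2828.1
  Sum = 11247.8 ng/mL·h
IV tail: 371.1/0.072 = 5154.167; AUC_iv,0→∞ = 11247.8 + 5154.167 = 16401.967 ng/mL·h
Trapezoidal AUC_0→13 (buccal film):
  [0→2]: (0.0+209.6)/2 × 2 = 209.6
  [2→2.25]: (209.6+225.1)/2 × 0.25 = 54.3375
  [2.25→2.5]: (225.1+238.8)/2 × 0.25 = 57.9875
  [2.5→4]: (238.8+291.8)/2 × 1.5 = 397.95
  [4→10]: (291.8+275.5)/2 × 6 = 1701.9
  [10→13]: (275.5+232.6)/2 × 3 = 762.15
  Sum = 3183.925 ng/mL·h
buccal film tail: 232.6/0.072 = 3230.556; AUC_ev,0→∞ = 3183.925 + 3230.556 = 6414.481 ng/mL·h
F = (AUC_ev/D_ev)/(AUC_iv/D_iv) = (6414.481/20)/(16401.967/5) = 320.72405/3280.3934 = 0.0978

F = 0.0978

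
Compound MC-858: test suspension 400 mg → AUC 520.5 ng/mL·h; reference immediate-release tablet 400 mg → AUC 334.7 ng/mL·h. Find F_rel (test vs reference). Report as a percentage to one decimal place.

F_rel = 155.5%

F_rel = (AUC_test/D_test) / (AUC_ref/D_ref)
      = (520.5/400) / (334.7/400)
      = 1.30125 / 0.83675 = 1.5551 = 155.51%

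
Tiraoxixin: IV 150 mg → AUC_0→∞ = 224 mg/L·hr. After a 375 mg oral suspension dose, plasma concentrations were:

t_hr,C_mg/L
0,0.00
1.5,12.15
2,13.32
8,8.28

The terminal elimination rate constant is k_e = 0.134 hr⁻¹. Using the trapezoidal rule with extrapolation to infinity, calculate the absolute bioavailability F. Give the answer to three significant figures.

Trapezoidal AUC_0→8 (oral suspension):
  [0→1.5]: (0.00+12.15)/2 × 1.5 = 9.1125
  [1.5→2]: (12.15+13.32)/2 × 0.5 = 6.3675
  [2→8]: (13.32+8.28)/2 × 6 = 64.8
  Sum = 80.28 mg/L·hr
Tail: C_last/k_e = 8.28/0.134 = 61.791
AUC_0→∞ (oral suspension) = 80.28 + 61.791 = 142.071 mg/L·hr
F = (AUC_ev/D_ev)/(AUC_iv/D_iv) = (142.071/375)/(224/150) = 0.378856/1.49333 = 0.2537

F = 0.254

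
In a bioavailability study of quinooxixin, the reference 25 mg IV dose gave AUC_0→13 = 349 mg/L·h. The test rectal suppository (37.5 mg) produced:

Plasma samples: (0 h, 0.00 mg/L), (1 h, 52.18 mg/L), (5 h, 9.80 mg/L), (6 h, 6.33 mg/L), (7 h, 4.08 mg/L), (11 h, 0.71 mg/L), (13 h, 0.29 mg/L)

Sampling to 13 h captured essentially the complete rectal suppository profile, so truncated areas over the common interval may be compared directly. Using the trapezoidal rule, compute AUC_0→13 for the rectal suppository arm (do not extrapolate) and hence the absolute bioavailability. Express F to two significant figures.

F = 0.33

Trapezoidal AUC_0→13 (rectal suppository):
  [0→1]: (0.00+52.18)/2 × 1 = 26.09
  [1→5]: (52.18+9.80)/2 × 4 = 123.96
  [5→6]: (9.80+6.33)/2 × 1 = 8.065
  [6→7]: (6.33+4.08)/2 × 1 = 5.205
  [7→11]: (4.08+0.71)/2 × 4 = 9.58
  [11→13]: (0.71+0.29)/2 × 2 = 1.0
  Sum = 173.9 mg/L·h
F = (AUC_ev/D_ev)/(AUC_iv/D_iv) = (173.9/37.5)/(349/25) = 4.63733/13.96 = 0.3322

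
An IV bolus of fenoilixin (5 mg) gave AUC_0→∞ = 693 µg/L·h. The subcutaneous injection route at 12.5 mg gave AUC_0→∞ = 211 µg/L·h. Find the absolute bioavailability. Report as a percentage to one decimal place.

F = (AUC_ev / D_ev) / (AUC_iv / D_iv)
  = (211/12.5) / (693/5)
  = 16.88 / 138.6 = 0.1218
  = 12.18%

F = 12.2%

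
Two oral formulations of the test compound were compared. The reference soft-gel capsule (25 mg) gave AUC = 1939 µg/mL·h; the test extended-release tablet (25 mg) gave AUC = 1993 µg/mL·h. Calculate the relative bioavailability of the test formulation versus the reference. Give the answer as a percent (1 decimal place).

F_rel = (AUC_test/D_test) / (AUC_ref/D_ref)
      = (1993/25) / (1939/25)
      = 79.72 / 77.56 = 1.0278 = 102.78%

F_rel = 102.8%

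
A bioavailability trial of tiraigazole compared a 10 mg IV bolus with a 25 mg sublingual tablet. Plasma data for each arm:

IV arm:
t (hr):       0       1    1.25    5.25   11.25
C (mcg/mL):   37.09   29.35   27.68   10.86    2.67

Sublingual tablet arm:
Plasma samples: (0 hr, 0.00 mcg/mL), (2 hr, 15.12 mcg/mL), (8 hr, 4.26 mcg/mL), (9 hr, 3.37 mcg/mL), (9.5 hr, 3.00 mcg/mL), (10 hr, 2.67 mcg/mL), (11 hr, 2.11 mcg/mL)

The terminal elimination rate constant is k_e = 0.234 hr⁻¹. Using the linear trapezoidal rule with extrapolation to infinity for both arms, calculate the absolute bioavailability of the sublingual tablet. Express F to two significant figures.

F = 0.22

Trapezoidal AUC_0→11.25 (IV):
  [0→1]: (37.09+29.35)/2 × 1 = 33.22
  [1→1.25]: (29.35+27.68)/2 × 0.25 = 7.12875
  [1.25→5.25]: (27.68+10.86)/2 × 4 = 77.08
  [5.25→11.25]: (10.86+2.67)/2 × 6 = 40.59
  Sum = 158.01875 mcg/mL·hr
IV tail: 2.67/0.234 = 11.410; AUC_iv,0→∞ = 158.01875 + 11.410 = 169.42875 mcg/mL·hr
Trapezoidal AUC_0→11 (sublingual tablet):
  [0→2]: (0.00+15.12)/2 × 2 = 15.12
  [2→8]: (15.12+4.26)/2 × 6 = 58.14
  [8→9]: (4.26+3.37)/2 × 1 = 3.815
  [9→9.5]: (3.37+3.00)/2 × 0.5 = 1.5925
  [9.5→10]: (3.00+2.67)/2 × 0.5 = 1.4175
  [10→11]: (2.67+2.11)/2 × 1 = 2.39
  Sum = 82.475 mcg/mL·hr
sublingual tablet tail: 2.11/0.234 = 9.017; AUC_ev,0→∞ = 82.475 + 9.017 = 91.492 mcg/mL·hr
F = (AUC_ev/D_ev)/(AUC_iv/D_iv) = (91.492/25)/(169.42875/10) = 3.65968/16.942875 = 0.2160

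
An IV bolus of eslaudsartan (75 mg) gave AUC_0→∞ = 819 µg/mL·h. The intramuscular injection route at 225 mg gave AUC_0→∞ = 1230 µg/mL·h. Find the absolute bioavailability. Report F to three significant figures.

F = (AUC_ev / D_ev) / (AUC_iv / D_iv)
  = (1230/225) / (819/75)
  = 5.46667 / 10.92 = 0.5006

F = 0.501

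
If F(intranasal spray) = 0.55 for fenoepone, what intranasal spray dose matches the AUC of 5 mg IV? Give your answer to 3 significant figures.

For equal systemic exposure: F × D_ev = D_iv
D_ev = D_iv / F = 5 / 0.55 = 9.09091 mg

D_intranasal = 9.09 mg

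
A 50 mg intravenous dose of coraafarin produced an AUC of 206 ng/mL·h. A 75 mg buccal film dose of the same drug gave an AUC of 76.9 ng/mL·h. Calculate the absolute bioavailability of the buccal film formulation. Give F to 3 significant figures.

F = 0.249

F = (AUC_ev / D_ev) / (AUC_iv / D_iv)
  = (76.9/75) / (206/50)
  = 1.02533 / 4.12 = 0.2489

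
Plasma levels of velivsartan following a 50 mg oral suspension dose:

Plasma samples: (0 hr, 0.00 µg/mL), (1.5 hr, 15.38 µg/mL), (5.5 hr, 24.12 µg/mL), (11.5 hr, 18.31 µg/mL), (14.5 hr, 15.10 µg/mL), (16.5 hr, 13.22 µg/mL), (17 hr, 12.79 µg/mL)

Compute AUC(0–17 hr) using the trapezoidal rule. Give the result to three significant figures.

AUC = 303 µg/mL·hr

Trapezoidal AUC_0→17:
  [0→1.5]: (0.00+15.38)/2 × 1.5 = 11.535
  [1.5→5.5]: (15.38+24.12)/2 × 4 = 79.0
  [5.5→11.5]: (24.12+18.31)/2 × 6 = 127.29
  [11.5→14.5]: (18.31+15.10)/2 × 3 = 50.115
  [14.5→16.5]: (15.10+13.22)/2 × 2 = 28.32
  [16.5→17]: (13.22+12.79)/2 × 0.5 = 6.5025
  Sum = 302.7625 µg/mL·hr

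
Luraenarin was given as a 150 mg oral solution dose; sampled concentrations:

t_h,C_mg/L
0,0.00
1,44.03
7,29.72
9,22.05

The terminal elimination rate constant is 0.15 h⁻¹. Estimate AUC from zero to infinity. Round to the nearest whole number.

AUC = 442 mg/L·h

Trapezoidal AUC_0→9:
  [0→1]: (0.00+44.03)/2 × 1 = 22.015
  [1→7]: (44.03+29.72)/2 × 6 = 221.25
  [7→9]: (29.72+22.05)/2 × 2 = 51.77
  Sum = 295.035 mg/L·h
Extrapolated tail: C_last / k_e = 22.05 / 0.15 = 147.000
AUC_0→∞ = 295.035 + 147.000 = 442.035 mg/L·h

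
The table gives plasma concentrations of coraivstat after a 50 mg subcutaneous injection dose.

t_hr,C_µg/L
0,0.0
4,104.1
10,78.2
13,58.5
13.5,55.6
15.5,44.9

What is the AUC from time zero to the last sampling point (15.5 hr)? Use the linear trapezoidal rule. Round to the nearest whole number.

AUC = 1089 µg/L·hr

Trapezoidal AUC_0→15.5:
  [0→4]: (0.0+104.1)/2 × 4 = 208.2
  [4→10]: (104.1+78.2)/2 × 6 = 546.9
  [10→13]: (78.2+58.5)/2 × 3 = 205.05
  [13→13.5]: (58.5+55.6)/2 × 0.5 = 28.525
  [13.5→15.5]: (55.6+44.9)/2 × 2 = 100.5
  Sum = 1089.175 µg/L·hr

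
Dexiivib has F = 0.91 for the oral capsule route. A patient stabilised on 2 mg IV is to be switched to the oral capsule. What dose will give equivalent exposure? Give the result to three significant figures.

For equal systemic exposure: F × D_ev = D_iv
D_ev = D_iv / F = 2 / 0.91 = 2.1978 mg

D_oral = 2.20 mg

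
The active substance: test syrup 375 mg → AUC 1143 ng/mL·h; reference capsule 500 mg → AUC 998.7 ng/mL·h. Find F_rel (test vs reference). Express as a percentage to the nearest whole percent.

F_rel = 153%

F_rel = (AUC_test/D_test) / (AUC_ref/D_ref)
      = (1143/375) / (998.7/500)
      = 3.048 / 1.9974 = 1.5260 = 152.60%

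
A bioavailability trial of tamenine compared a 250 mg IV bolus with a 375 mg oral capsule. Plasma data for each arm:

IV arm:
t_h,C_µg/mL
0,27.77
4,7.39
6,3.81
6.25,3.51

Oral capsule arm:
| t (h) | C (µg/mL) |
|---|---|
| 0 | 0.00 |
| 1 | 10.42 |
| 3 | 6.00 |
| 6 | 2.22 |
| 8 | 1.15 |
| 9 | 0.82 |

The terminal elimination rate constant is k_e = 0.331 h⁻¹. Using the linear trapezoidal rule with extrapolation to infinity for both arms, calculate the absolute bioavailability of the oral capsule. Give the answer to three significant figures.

F = 0.292

Trapezoidal AUC_0→6.25 (IV):
  [0→4]: (27.77+7.39)/2 × 4 = 70.32
  [4→6]: (7.39+3.81)/2 × 2 = 11.2
  [6→6.25]: (3.81+3.51)/2 × 0.25 = 0.915
  Sum = 82.435 µg/mL·h
IV tail: 3.51/0.331 = 10.604; AUC_iv,0→∞ = 82.435 + 10.604 = 93.039 µg/mL·h
Trapezoidal AUC_0→9 (oral capsule):
  [0→1]: (0.00+10.42)/2 × 1 = 5.21
  [1→3]: (10.42+6.00)/2 × 2 = 16.42
  [3→6]: (6.00+2.22)/2 × 3 = 12.33
  [6→8]: (2.22+1.15)/2 × 2 = 3.37
  [8→9]: (1.15+0.82)/2 × 1 = 0.985
  Sum = 38.315 µg/mL·h
oral capsule tail: 0.82/0.331 = 2.477; AUC_ev,0→∞ = 38.315 + 2.477 = 40.792 µg/mL·h
F = (AUC_ev/D_ev)/(AUC_iv/D_iv) = (40.792/375)/(93.039/250) = 0.108779/0.372156 = 0.2923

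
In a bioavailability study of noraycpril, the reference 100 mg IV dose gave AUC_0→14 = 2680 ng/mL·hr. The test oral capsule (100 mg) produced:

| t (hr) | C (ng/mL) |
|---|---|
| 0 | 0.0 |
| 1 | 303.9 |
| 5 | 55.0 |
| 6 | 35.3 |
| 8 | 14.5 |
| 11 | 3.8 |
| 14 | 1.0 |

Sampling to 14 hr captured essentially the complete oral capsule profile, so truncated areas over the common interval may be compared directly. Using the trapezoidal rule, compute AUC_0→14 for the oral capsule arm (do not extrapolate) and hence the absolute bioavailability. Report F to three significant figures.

Trapezoidal AUC_0→14 (oral capsule):
  [0→1]: (0.0+303.9)/2 × 1 = 151.95
  [1→5]: (303.9+55.0)/2 × 4 = 717.8
  [5→6]: (55.0+35.3)/2 × 1 = 45.15
  [6→8]: (35.3+14.5)/2 × 2 = 49.8
  [8→11]: (14.5+3.8)/2 × 3 = 27.45
  [11→14]: (3.8+1.0)/2 × 3 = 7.2
  Sum = 999.35 ng/mL·hr
F = (AUC_ev/D_ev)/(AUC_iv/D_iv) = (999.35/100)/(2680/100) = 9.9935/26.8 = 0.3729

F = 0.373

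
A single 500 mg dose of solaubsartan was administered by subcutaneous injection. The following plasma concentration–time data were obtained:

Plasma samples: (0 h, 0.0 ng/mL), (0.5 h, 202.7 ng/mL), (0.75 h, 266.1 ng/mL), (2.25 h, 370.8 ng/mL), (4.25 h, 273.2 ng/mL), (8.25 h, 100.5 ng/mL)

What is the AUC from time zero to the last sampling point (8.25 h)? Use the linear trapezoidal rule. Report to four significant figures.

Trapezoidal AUC_0→8.25:
  [0→0.5]: (0.0+202.7)/2 × 0.5 = 50.675
  [0.5→0.75]: (202.7+266.1)/2 × 0.25 = 58.6
  [0.75→2.25]: (266.1+370.8)/2 × 1.5 = 477.675
  [2.25→4.25]: (370.8+273.2)/2 × 2 = 644.0
  [4.25→8.25]: (273.2+100.5)/2 × 4 = 747.4
  Sum = 1978.35 ng/mL·h

AUC = 1978 ng/mL·h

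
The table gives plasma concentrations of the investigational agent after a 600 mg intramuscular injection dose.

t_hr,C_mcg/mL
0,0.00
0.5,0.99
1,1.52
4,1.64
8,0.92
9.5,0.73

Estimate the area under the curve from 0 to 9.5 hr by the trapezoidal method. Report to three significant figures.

AUC = 12.0 mcg/mL·hr

Trapezoidal AUC_0→9.5:
  [0→0.5]: (0.00+0.99)/2 × 0.5 = 0.2475
  [0.5→1]: (0.99+1.52)/2 × 0.5 = 0.6275
  [1→4]: (1.52+1.64)/2 × 3 = 4.74
  [4→8]: (1.64+0.92)/2 × 4 = 5.12
  [8→9.5]: (0.92+0.73)/2 × 1.5 = 1.2375
  Sum = 11.9725 mcg/mL·hr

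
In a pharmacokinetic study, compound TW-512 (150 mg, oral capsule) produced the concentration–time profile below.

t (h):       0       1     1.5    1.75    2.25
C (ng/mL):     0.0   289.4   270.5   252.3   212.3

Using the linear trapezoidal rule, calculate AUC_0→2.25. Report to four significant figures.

Trapezoidal AUC_0→2.25:
  [0→1]: (0.0+289.4)/2 × 1 = 144.7
  [1→1.5]: (289.4+270.5)/2 × 0.5 = 139.975
  [1.5→1.75]: (270.5+252.3)/2 × 0.25 = 65.35
  [1.75→2.25]: (252.3+212.3)/2 × 0.5 = 116.15
  Sum = 466.175 ng/mL·h

AUC = 466.2 ng/mL·h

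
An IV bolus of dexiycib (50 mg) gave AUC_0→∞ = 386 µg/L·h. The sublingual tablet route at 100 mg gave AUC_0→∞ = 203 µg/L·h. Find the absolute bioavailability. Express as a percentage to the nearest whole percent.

F = 26%

F = (AUC_ev / D_ev) / (AUC_iv / D_iv)
  = (203/100) / (386/50)
  = 2.03 / 7.72 = 0.2630
  = 26.30%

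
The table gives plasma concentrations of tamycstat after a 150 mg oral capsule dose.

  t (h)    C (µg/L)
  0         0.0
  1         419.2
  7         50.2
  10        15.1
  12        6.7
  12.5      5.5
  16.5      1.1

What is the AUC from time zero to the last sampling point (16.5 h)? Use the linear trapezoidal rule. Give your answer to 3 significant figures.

AUC = 1750 µg/L·h

Trapezoidal AUC_0→16.5:
  [0→1]: (0.0+419.2)/2 × 1 = 209.6
  [1→7]: (419.2+50.2)/2 × 6 = 1408.2
  [7→10]: (50.2+15.1)/2 × 3 = 97.95
  [10→12]: (15.1+6.7)/2 × 2 = 21.8
  [12→12.5]: (6.7+5.5)/2 × 0.5 = 3.05
  [12.5→16.5]: (5.5+1.1)/2 × 4 = 13.2
  Sum = 1753.8 µg/L·h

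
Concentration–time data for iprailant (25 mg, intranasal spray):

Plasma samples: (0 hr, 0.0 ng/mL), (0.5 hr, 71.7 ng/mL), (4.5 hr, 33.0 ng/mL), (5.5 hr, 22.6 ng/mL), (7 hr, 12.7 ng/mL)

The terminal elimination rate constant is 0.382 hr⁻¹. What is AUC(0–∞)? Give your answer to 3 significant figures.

Trapezoidal AUC_0→7:
  [0→0.5]: (0.0+71.7)/2 × 0.5 = 17.925
  [0.5→4.5]: (71.7+33.0)/2 × 4 = 209.4
  [4.5→5.5]: (33.0+22.6)/2 × 1 = 27.8
  [5.5→7]: (22.6+12.7)/2 × 1.5 = 26.475
  Sum = 281.6 ng/mL·hr
Extrapolated tail: C_last / k_e = 12.7 / 0.382 = 33.246
AUC_0→∞ = 281.6 + 33.246 = 314.846 ng/mL·hr

AUC = 315 ng/mL·hr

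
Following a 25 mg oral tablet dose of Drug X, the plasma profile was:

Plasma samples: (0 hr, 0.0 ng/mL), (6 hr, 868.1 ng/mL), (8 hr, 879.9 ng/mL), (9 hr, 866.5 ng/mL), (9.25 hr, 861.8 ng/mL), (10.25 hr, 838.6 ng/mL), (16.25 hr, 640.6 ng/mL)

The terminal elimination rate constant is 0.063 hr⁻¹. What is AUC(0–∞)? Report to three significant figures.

AUC = 20900 ng/mL·hr

Trapezoidal AUC_0→16.25:
  [0→6]: (0.0+868.1)/2 × 6 = 2604.3
  [6→8]: (868.1+879.9)/2 × 2 = 1748.0
  [8→9]: (879.9+866.5)/2 × 1 = 873.2
  [9→9.25]: (866.5+861.8)/2 × 0.25 = 216.0375
  [9.25→10.25]: (861.8+838.6)/2 × 1 = 850.2
  [10.25→16.25]: (838.6+640.6)/2 × 6 = 4437.6
  Sum = 10729.3375 ng/mL·hr
Extrapolated tail: C_last / k_e = 640.6 / 0.063 = 10168.254
AUC_0→∞ = 10729.3375 + 10168.254 = 20897.5915 ng/mL·hr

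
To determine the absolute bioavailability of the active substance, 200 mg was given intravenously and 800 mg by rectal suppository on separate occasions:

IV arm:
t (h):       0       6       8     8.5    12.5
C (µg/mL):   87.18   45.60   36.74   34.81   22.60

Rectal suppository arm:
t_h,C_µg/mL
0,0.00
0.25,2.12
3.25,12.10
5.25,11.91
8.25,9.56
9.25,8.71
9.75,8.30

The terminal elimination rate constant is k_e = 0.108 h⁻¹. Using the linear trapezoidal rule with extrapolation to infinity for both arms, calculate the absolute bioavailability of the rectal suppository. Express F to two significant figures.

F = 0.051

Trapezoidal AUC_0→12.5 (IV):
  [0→6]: (87.18+45.60)/2 × 6 = 398.34
  [6→8]: (45.60+36.74)/2 × 2 = 82.34
  [8→8.5]: (36.74+34.81)/2 × 0.5 = 17.8875
  [8.5→12.5]: (34.81+22.60)/2 × 4 = 114.82
  Sum = 613.3875 µg/mL·h
IV tail: 22.60/0.108 = 209.259; AUC_iv,0→∞ = 613.3875 + 209.259 = 822.6465 µg/mL·h
Trapezoidal AUC_0→9.75 (rectal suppository):
  [0→0.25]: (0.00+2.12)/2 × 0.25 = 0.265
  [0.25→3.25]: (2.12+12.10)/2 × 3 = 21.33
  [3.25→5.25]: (12.10+11.91)/2 × 2 = 24.01
  [5.25→8.25]: (11.91+9.56)/2 × 3 = 32.205
  [8.25→9.25]: (9.56+8.71)/2 × 1 = 9.135
  [9.25→9.75]: (8.71+8.30)/2 × 0.5 = 4.2525
  Sum = 91.1975 µg/mL·h
rectal suppository tail: 8.30/0.108 = 76.852; AUC_ev,0→∞ = 91.1975 + 76.852 = 168.0495 µg/mL·h
F = (AUC_ev/D_ev)/(AUC_iv/D_iv) = (168.0495/800)/(822.6465/200) = 0.210062/4.1132325 = 0.0511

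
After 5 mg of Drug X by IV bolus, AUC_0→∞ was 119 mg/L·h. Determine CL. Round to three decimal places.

CL = 0.042 L/h

CL = Dose_iv / AUC_0→∞
   = 5 / 119 = 0.0420168 L/h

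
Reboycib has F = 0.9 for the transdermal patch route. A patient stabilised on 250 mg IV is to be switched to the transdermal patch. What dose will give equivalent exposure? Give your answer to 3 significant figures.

For equal systemic exposure: F × D_ev = D_iv
D_ev = D_iv / F = 250 / 0.9 = 277.778 mg

D_transdermal = 278 mg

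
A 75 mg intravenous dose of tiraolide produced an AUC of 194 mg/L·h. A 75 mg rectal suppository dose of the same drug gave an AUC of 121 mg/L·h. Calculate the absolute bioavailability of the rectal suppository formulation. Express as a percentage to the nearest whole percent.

F = 62%

F = (AUC_ev / D_ev) / (AUC_iv / D_iv)
  = (121/75) / (194/75)
  = 1.61333 / 2.58667 = 0.6237
  = 62.37%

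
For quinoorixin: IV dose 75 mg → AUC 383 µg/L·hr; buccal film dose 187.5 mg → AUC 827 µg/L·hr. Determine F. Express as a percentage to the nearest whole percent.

F = 86%

F = (AUC_ev / D_ev) / (AUC_iv / D_iv)
  = (827/187.5) / (383/75)
  = 4.41067 / 5.10667 = 0.8637
  = 86.37%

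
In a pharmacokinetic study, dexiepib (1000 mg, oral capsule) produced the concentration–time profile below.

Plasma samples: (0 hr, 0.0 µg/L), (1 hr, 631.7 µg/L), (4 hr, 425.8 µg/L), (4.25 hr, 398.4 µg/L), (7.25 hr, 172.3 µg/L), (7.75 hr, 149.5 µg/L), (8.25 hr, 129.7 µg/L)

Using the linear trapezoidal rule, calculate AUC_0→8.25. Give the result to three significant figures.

Trapezoidal AUC_0→8.25:
  [0→1]: (0.0+631.7)/2 × 1 = 315.85
  [1→4]: (631.7+425.8)/2 × 3 = 1586.25
  [4→4.25]: (425.8+398.4)/2 × 0.25 = 103.025
  [4.25→7.25]: (398.4+172.3)/2 × 3 = 856.05
  [7.25→7.75]: (172.3+149.5)/2 × 0.5 = 80.45
  [7.75→8.25]: (149.5+129.7)/2 × 0.5 = 69.8
  Sum = 3011.425 µg/L·hr

AUC = 3010 µg/L·hr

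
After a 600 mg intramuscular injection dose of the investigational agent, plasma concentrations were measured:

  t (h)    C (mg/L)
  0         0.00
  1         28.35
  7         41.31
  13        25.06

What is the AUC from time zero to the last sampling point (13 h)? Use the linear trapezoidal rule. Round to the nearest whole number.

Trapezoidal AUC_0→13:
  [0→1]: (0.00+28.35)/2 × 1 = 14.175
  [1→7]: (28.35+41.31)/2 × 6 = 208.98
  [7→13]: (41.31+25.06)/2 × 6 = 199.11
  Sum = 422.265 mg/L·h

AUC = 422 mg/L·h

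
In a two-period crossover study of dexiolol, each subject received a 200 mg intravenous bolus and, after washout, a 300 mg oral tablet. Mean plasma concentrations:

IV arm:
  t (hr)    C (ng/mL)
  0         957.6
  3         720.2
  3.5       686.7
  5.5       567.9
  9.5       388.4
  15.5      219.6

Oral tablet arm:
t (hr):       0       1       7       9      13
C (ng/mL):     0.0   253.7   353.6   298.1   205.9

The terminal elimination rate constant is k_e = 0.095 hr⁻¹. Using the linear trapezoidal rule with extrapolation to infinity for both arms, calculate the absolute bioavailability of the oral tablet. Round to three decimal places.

F = 0.379

Trapezoidal AUC_0→15.5 (IV):
  [0→3]: (957.6+720.2)/2 × 3 = 2516.7
  [3→3.5]: (720.2+686.7)/2 × 0.5 = 351.725
  [3.5→5.5]: (686.7+567.9)/2 × 2 = 1254.6
  [5.5→9.5]: (567.9+388.4)/2 × 4 = 1912.6
  [9.5→15.5]: (388.4+219.6)/2 × 6 = 1824.0
  Sum = 7859.625 ng/mL·hr
IV tail: 219.6/0.095 = 2311.579; AUC_iv,0→∞ = 7859.625 + 2311.579 = 10171.204 ng/mL·hr
Trapezoidal AUC_0→13 (oral tablet):
  [0→1]: (0.0+253.7)/2 × 1 = 126.85
  [1→7]: (253.7+353.6)/2 × 6 = 1821.9
  [7→9]: (353.6+298.1)/2 × 2 = 651.7
  [9→13]: (298.1+205.9)/2 × 4 = 1008.0
  Sum = 3608.45 ng/mL·hr
oral tablet tail: 205.9/0.095 = 2167.368; AUC_ev,0→∞ = 3608.45 + 2167.368 = 5775.818 ng/mL·hr
F = (AUC_ev/D_ev)/(AUC_iv/D_iv) = (5775.818/300)/(10171.204/200) = 19.2527/50.85602 = 0.3786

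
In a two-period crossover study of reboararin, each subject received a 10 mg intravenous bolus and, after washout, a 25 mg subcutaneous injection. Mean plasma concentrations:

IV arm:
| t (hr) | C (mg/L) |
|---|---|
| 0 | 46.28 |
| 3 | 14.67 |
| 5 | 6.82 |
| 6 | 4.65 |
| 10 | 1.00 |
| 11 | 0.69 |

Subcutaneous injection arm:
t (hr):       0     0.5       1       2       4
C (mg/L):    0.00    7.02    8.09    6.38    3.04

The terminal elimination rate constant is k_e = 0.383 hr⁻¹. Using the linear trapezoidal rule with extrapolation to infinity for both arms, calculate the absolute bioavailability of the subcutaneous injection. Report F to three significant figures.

Trapezoidal AUC_0→11 (IV):
  [0→3]: (46.28+14.67)/2 × 3 = 91.425
  [3→5]: (14.67+6.82)/2 × 2 = 21.49
  [5→6]: (6.82+4.65)/2 × 1 = 5.735
  [6→10]: (4.65+1.00)/2 × 4 = 11.3
  [10→11]: (1.00+0.69)/2 × 1 = 0.845
  Sum = 130.795 mg/L·hr
IV tail: 0.69/0.383 = 1.802; AUC_iv,0→∞ = 130.795 + 1.802 = 132.597 mg/L·hr
Trapezoidal AUC_0→4 (subcutaneous injection):
  [0→0.5]: (0.00+7.02)/2 × 0.5 = 1.755
  [0.5→1]: (7.02+8.09)/2 × 0.5 = 3.7775
  [1→2]: (8.09+6.38)/2 × 1 = 7.235
  [2→4]: (6.38+3.04)/2 × 2 = 9.42
  Sum = 22.1875 mg/L·hr
subcutaneous injection tail: 3.04/0.383 = 7.937; AUC_ev,0→∞ = 22.1875 + 7.937 = 30.1245 mg/L·hr
F = (AUC_ev/D_ev)/(AUC_iv/D_iv) = (30.1245/25)/(132.597/10) = 1.20498/13.2597 = 0.0909

F = 0.0909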